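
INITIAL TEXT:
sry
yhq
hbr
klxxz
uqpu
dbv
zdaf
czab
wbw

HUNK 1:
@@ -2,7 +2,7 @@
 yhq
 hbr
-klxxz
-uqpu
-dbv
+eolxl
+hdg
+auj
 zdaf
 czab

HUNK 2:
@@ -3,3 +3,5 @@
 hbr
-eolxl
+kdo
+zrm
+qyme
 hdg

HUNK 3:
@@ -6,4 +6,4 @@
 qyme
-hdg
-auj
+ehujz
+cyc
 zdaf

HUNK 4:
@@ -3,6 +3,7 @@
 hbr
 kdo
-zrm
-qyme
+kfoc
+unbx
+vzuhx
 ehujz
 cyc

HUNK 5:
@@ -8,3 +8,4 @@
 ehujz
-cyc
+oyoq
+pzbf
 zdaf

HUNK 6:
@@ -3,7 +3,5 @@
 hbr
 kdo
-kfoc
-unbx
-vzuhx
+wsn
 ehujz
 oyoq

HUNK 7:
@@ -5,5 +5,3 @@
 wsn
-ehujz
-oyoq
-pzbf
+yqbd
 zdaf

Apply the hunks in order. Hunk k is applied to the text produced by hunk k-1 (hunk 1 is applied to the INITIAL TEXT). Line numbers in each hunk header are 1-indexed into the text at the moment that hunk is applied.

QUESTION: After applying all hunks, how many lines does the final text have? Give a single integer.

Hunk 1: at line 2 remove [klxxz,uqpu,dbv] add [eolxl,hdg,auj] -> 9 lines: sry yhq hbr eolxl hdg auj zdaf czab wbw
Hunk 2: at line 3 remove [eolxl] add [kdo,zrm,qyme] -> 11 lines: sry yhq hbr kdo zrm qyme hdg auj zdaf czab wbw
Hunk 3: at line 6 remove [hdg,auj] add [ehujz,cyc] -> 11 lines: sry yhq hbr kdo zrm qyme ehujz cyc zdaf czab wbw
Hunk 4: at line 3 remove [zrm,qyme] add [kfoc,unbx,vzuhx] -> 12 lines: sry yhq hbr kdo kfoc unbx vzuhx ehujz cyc zdaf czab wbw
Hunk 5: at line 8 remove [cyc] add [oyoq,pzbf] -> 13 lines: sry yhq hbr kdo kfoc unbx vzuhx ehujz oyoq pzbf zdaf czab wbw
Hunk 6: at line 3 remove [kfoc,unbx,vzuhx] add [wsn] -> 11 lines: sry yhq hbr kdo wsn ehujz oyoq pzbf zdaf czab wbw
Hunk 7: at line 5 remove [ehujz,oyoq,pzbf] add [yqbd] -> 9 lines: sry yhq hbr kdo wsn yqbd zdaf czab wbw
Final line count: 9

Answer: 9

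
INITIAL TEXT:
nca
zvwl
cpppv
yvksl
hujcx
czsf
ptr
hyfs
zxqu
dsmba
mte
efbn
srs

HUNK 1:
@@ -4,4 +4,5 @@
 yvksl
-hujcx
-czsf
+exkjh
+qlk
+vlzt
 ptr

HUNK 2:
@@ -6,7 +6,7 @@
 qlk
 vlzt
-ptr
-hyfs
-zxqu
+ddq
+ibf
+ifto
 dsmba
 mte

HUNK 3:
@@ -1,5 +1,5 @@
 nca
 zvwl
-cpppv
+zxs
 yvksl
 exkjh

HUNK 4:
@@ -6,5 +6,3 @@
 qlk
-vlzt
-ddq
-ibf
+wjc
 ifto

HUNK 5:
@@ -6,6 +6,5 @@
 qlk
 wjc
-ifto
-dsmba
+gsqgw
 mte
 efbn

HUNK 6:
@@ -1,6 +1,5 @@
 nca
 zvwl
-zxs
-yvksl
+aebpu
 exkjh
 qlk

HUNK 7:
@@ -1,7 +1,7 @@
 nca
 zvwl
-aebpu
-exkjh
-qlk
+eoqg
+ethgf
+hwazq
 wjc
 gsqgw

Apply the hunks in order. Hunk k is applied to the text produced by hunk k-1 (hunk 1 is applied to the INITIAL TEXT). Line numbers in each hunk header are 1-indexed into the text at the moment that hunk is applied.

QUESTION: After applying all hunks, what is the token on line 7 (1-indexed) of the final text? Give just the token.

Hunk 1: at line 4 remove [hujcx,czsf] add [exkjh,qlk,vlzt] -> 14 lines: nca zvwl cpppv yvksl exkjh qlk vlzt ptr hyfs zxqu dsmba mte efbn srs
Hunk 2: at line 6 remove [ptr,hyfs,zxqu] add [ddq,ibf,ifto] -> 14 lines: nca zvwl cpppv yvksl exkjh qlk vlzt ddq ibf ifto dsmba mte efbn srs
Hunk 3: at line 1 remove [cpppv] add [zxs] -> 14 lines: nca zvwl zxs yvksl exkjh qlk vlzt ddq ibf ifto dsmba mte efbn srs
Hunk 4: at line 6 remove [vlzt,ddq,ibf] add [wjc] -> 12 lines: nca zvwl zxs yvksl exkjh qlk wjc ifto dsmba mte efbn srs
Hunk 5: at line 6 remove [ifto,dsmba] add [gsqgw] -> 11 lines: nca zvwl zxs yvksl exkjh qlk wjc gsqgw mte efbn srs
Hunk 6: at line 1 remove [zxs,yvksl] add [aebpu] -> 10 lines: nca zvwl aebpu exkjh qlk wjc gsqgw mte efbn srs
Hunk 7: at line 1 remove [aebpu,exkjh,qlk] add [eoqg,ethgf,hwazq] -> 10 lines: nca zvwl eoqg ethgf hwazq wjc gsqgw mte efbn srs
Final line 7: gsqgw

Answer: gsqgw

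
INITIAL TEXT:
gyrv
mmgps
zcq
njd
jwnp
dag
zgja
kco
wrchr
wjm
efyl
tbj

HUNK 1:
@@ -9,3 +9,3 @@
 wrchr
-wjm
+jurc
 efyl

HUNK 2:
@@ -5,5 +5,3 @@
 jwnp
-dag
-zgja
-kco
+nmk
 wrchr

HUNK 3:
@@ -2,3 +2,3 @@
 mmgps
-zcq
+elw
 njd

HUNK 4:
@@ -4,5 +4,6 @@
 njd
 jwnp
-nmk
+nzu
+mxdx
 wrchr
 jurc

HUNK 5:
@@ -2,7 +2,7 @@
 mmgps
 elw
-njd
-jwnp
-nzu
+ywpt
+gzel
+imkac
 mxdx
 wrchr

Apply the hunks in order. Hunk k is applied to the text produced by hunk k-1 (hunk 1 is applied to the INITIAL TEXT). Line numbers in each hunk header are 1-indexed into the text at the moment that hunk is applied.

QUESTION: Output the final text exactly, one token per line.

Answer: gyrv
mmgps
elw
ywpt
gzel
imkac
mxdx
wrchr
jurc
efyl
tbj

Derivation:
Hunk 1: at line 9 remove [wjm] add [jurc] -> 12 lines: gyrv mmgps zcq njd jwnp dag zgja kco wrchr jurc efyl tbj
Hunk 2: at line 5 remove [dag,zgja,kco] add [nmk] -> 10 lines: gyrv mmgps zcq njd jwnp nmk wrchr jurc efyl tbj
Hunk 3: at line 2 remove [zcq] add [elw] -> 10 lines: gyrv mmgps elw njd jwnp nmk wrchr jurc efyl tbj
Hunk 4: at line 4 remove [nmk] add [nzu,mxdx] -> 11 lines: gyrv mmgps elw njd jwnp nzu mxdx wrchr jurc efyl tbj
Hunk 5: at line 2 remove [njd,jwnp,nzu] add [ywpt,gzel,imkac] -> 11 lines: gyrv mmgps elw ywpt gzel imkac mxdx wrchr jurc efyl tbj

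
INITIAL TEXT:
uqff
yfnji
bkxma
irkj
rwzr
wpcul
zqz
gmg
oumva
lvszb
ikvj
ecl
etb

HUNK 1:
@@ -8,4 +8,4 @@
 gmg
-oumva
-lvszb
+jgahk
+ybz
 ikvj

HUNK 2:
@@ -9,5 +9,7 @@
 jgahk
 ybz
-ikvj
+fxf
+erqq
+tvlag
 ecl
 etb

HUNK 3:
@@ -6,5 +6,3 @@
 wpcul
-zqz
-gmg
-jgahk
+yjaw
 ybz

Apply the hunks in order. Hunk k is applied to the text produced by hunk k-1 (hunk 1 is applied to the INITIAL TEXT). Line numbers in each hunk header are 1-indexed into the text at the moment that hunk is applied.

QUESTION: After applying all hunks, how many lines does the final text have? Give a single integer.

Hunk 1: at line 8 remove [oumva,lvszb] add [jgahk,ybz] -> 13 lines: uqff yfnji bkxma irkj rwzr wpcul zqz gmg jgahk ybz ikvj ecl etb
Hunk 2: at line 9 remove [ikvj] add [fxf,erqq,tvlag] -> 15 lines: uqff yfnji bkxma irkj rwzr wpcul zqz gmg jgahk ybz fxf erqq tvlag ecl etb
Hunk 3: at line 6 remove [zqz,gmg,jgahk] add [yjaw] -> 13 lines: uqff yfnji bkxma irkj rwzr wpcul yjaw ybz fxf erqq tvlag ecl etb
Final line count: 13

Answer: 13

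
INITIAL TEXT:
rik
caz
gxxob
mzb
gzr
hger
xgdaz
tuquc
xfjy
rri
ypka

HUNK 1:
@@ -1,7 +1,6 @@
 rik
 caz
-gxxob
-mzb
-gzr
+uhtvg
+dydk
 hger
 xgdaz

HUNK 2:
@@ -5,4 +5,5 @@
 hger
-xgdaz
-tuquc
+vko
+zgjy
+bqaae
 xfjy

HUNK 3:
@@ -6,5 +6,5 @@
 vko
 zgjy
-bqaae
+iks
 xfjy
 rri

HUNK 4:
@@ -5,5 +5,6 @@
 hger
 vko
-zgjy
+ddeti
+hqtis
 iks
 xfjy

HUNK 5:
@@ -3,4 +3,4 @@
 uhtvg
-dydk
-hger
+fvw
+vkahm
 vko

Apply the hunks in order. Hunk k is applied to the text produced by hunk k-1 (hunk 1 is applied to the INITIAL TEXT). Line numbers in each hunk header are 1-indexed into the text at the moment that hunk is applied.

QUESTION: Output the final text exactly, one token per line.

Answer: rik
caz
uhtvg
fvw
vkahm
vko
ddeti
hqtis
iks
xfjy
rri
ypka

Derivation:
Hunk 1: at line 1 remove [gxxob,mzb,gzr] add [uhtvg,dydk] -> 10 lines: rik caz uhtvg dydk hger xgdaz tuquc xfjy rri ypka
Hunk 2: at line 5 remove [xgdaz,tuquc] add [vko,zgjy,bqaae] -> 11 lines: rik caz uhtvg dydk hger vko zgjy bqaae xfjy rri ypka
Hunk 3: at line 6 remove [bqaae] add [iks] -> 11 lines: rik caz uhtvg dydk hger vko zgjy iks xfjy rri ypka
Hunk 4: at line 5 remove [zgjy] add [ddeti,hqtis] -> 12 lines: rik caz uhtvg dydk hger vko ddeti hqtis iks xfjy rri ypka
Hunk 5: at line 3 remove [dydk,hger] add [fvw,vkahm] -> 12 lines: rik caz uhtvg fvw vkahm vko ddeti hqtis iks xfjy rri ypka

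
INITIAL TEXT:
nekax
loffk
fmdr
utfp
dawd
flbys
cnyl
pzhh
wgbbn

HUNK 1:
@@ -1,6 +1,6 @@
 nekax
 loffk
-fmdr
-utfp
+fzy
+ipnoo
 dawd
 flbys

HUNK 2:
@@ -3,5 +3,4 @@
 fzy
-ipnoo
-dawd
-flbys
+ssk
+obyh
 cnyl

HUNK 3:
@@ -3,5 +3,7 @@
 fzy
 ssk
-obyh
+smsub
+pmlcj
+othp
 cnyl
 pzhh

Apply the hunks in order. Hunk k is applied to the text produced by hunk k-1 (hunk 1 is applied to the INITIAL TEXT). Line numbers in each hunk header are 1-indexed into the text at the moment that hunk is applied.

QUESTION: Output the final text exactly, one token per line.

Hunk 1: at line 1 remove [fmdr,utfp] add [fzy,ipnoo] -> 9 lines: nekax loffk fzy ipnoo dawd flbys cnyl pzhh wgbbn
Hunk 2: at line 3 remove [ipnoo,dawd,flbys] add [ssk,obyh] -> 8 lines: nekax loffk fzy ssk obyh cnyl pzhh wgbbn
Hunk 3: at line 3 remove [obyh] add [smsub,pmlcj,othp] -> 10 lines: nekax loffk fzy ssk smsub pmlcj othp cnyl pzhh wgbbn

Answer: nekax
loffk
fzy
ssk
smsub
pmlcj
othp
cnyl
pzhh
wgbbn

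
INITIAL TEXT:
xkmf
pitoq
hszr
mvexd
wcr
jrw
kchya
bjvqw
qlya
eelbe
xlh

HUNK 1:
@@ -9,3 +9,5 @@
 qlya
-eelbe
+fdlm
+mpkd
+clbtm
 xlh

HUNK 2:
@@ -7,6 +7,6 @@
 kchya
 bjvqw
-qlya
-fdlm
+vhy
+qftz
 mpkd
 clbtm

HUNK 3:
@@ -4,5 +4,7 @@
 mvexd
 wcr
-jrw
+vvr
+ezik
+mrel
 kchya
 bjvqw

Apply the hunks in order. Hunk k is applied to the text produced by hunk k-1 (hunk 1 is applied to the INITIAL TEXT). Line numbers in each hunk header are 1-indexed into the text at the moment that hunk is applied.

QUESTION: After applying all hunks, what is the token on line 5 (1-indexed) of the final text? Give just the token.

Hunk 1: at line 9 remove [eelbe] add [fdlm,mpkd,clbtm] -> 13 lines: xkmf pitoq hszr mvexd wcr jrw kchya bjvqw qlya fdlm mpkd clbtm xlh
Hunk 2: at line 7 remove [qlya,fdlm] add [vhy,qftz] -> 13 lines: xkmf pitoq hszr mvexd wcr jrw kchya bjvqw vhy qftz mpkd clbtm xlh
Hunk 3: at line 4 remove [jrw] add [vvr,ezik,mrel] -> 15 lines: xkmf pitoq hszr mvexd wcr vvr ezik mrel kchya bjvqw vhy qftz mpkd clbtm xlh
Final line 5: wcr

Answer: wcr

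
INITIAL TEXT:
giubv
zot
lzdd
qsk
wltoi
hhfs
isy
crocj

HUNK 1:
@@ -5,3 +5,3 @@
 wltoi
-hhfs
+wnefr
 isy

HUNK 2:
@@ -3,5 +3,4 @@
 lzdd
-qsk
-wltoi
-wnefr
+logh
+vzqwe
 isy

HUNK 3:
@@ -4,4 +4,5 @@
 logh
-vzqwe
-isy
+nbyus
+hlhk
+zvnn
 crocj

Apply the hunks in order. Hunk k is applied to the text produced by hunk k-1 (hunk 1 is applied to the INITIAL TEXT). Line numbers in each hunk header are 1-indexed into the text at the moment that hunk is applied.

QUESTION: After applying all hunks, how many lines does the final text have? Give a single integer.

Hunk 1: at line 5 remove [hhfs] add [wnefr] -> 8 lines: giubv zot lzdd qsk wltoi wnefr isy crocj
Hunk 2: at line 3 remove [qsk,wltoi,wnefr] add [logh,vzqwe] -> 7 lines: giubv zot lzdd logh vzqwe isy crocj
Hunk 3: at line 4 remove [vzqwe,isy] add [nbyus,hlhk,zvnn] -> 8 lines: giubv zot lzdd logh nbyus hlhk zvnn crocj
Final line count: 8

Answer: 8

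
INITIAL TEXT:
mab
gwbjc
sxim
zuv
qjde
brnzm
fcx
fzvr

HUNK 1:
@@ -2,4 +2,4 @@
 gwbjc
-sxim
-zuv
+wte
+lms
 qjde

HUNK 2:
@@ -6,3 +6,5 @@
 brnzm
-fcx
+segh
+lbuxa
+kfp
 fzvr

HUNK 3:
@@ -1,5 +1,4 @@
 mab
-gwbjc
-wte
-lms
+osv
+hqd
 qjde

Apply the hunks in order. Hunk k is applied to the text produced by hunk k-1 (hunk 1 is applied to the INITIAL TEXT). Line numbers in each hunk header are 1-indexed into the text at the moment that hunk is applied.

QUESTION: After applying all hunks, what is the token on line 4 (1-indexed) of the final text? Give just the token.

Answer: qjde

Derivation:
Hunk 1: at line 2 remove [sxim,zuv] add [wte,lms] -> 8 lines: mab gwbjc wte lms qjde brnzm fcx fzvr
Hunk 2: at line 6 remove [fcx] add [segh,lbuxa,kfp] -> 10 lines: mab gwbjc wte lms qjde brnzm segh lbuxa kfp fzvr
Hunk 3: at line 1 remove [gwbjc,wte,lms] add [osv,hqd] -> 9 lines: mab osv hqd qjde brnzm segh lbuxa kfp fzvr
Final line 4: qjde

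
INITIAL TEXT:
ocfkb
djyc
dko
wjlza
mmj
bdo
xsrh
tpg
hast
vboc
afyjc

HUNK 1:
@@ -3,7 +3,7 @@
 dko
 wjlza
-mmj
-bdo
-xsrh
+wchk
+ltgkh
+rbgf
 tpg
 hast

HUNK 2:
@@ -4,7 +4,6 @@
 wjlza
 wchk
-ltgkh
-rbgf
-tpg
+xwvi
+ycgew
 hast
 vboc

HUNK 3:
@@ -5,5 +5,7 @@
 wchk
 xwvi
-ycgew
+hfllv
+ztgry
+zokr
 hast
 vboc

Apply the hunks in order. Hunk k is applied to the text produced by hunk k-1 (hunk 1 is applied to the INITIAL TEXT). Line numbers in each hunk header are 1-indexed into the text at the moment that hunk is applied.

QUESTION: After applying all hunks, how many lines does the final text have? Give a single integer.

Hunk 1: at line 3 remove [mmj,bdo,xsrh] add [wchk,ltgkh,rbgf] -> 11 lines: ocfkb djyc dko wjlza wchk ltgkh rbgf tpg hast vboc afyjc
Hunk 2: at line 4 remove [ltgkh,rbgf,tpg] add [xwvi,ycgew] -> 10 lines: ocfkb djyc dko wjlza wchk xwvi ycgew hast vboc afyjc
Hunk 3: at line 5 remove [ycgew] add [hfllv,ztgry,zokr] -> 12 lines: ocfkb djyc dko wjlza wchk xwvi hfllv ztgry zokr hast vboc afyjc
Final line count: 12

Answer: 12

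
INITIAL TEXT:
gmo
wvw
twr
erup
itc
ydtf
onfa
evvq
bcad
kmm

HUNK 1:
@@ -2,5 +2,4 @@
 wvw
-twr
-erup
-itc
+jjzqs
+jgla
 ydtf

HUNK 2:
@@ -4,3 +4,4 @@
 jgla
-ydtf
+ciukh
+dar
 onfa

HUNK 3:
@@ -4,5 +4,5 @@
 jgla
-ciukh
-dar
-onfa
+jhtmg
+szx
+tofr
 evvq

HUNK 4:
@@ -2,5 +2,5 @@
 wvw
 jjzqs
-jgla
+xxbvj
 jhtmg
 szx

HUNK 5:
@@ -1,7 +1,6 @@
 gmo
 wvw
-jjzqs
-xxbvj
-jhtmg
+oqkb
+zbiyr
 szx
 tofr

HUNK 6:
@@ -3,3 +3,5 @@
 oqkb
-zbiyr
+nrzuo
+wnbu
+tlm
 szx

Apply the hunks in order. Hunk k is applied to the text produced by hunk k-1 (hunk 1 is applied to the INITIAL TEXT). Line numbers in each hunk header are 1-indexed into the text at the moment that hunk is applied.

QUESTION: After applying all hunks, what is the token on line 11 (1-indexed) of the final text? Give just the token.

Hunk 1: at line 2 remove [twr,erup,itc] add [jjzqs,jgla] -> 9 lines: gmo wvw jjzqs jgla ydtf onfa evvq bcad kmm
Hunk 2: at line 4 remove [ydtf] add [ciukh,dar] -> 10 lines: gmo wvw jjzqs jgla ciukh dar onfa evvq bcad kmm
Hunk 3: at line 4 remove [ciukh,dar,onfa] add [jhtmg,szx,tofr] -> 10 lines: gmo wvw jjzqs jgla jhtmg szx tofr evvq bcad kmm
Hunk 4: at line 2 remove [jgla] add [xxbvj] -> 10 lines: gmo wvw jjzqs xxbvj jhtmg szx tofr evvq bcad kmm
Hunk 5: at line 1 remove [jjzqs,xxbvj,jhtmg] add [oqkb,zbiyr] -> 9 lines: gmo wvw oqkb zbiyr szx tofr evvq bcad kmm
Hunk 6: at line 3 remove [zbiyr] add [nrzuo,wnbu,tlm] -> 11 lines: gmo wvw oqkb nrzuo wnbu tlm szx tofr evvq bcad kmm
Final line 11: kmm

Answer: kmm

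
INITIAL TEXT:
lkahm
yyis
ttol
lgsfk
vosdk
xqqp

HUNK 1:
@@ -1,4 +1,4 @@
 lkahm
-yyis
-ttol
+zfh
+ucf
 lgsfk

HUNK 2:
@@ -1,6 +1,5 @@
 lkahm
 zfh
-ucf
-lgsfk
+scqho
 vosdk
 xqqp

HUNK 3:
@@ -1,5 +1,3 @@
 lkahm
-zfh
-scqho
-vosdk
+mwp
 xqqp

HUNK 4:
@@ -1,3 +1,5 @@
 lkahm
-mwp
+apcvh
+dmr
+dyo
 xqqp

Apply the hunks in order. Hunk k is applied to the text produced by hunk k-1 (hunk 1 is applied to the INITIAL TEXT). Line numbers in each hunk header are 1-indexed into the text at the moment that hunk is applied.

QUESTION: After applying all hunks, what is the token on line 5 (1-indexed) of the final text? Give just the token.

Hunk 1: at line 1 remove [yyis,ttol] add [zfh,ucf] -> 6 lines: lkahm zfh ucf lgsfk vosdk xqqp
Hunk 2: at line 1 remove [ucf,lgsfk] add [scqho] -> 5 lines: lkahm zfh scqho vosdk xqqp
Hunk 3: at line 1 remove [zfh,scqho,vosdk] add [mwp] -> 3 lines: lkahm mwp xqqp
Hunk 4: at line 1 remove [mwp] add [apcvh,dmr,dyo] -> 5 lines: lkahm apcvh dmr dyo xqqp
Final line 5: xqqp

Answer: xqqp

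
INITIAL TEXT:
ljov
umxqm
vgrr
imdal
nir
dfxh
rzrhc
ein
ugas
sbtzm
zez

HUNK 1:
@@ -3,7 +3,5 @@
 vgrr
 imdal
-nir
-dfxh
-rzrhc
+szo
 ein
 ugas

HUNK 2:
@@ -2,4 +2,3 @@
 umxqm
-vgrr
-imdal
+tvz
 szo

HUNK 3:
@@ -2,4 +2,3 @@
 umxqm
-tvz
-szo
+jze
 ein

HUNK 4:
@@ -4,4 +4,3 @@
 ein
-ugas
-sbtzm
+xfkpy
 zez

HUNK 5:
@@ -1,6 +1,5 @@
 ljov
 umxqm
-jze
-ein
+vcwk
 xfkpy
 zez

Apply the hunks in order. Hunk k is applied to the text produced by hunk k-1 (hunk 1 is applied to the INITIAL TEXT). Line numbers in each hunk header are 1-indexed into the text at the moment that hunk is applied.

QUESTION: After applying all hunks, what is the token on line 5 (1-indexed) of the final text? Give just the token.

Answer: zez

Derivation:
Hunk 1: at line 3 remove [nir,dfxh,rzrhc] add [szo] -> 9 lines: ljov umxqm vgrr imdal szo ein ugas sbtzm zez
Hunk 2: at line 2 remove [vgrr,imdal] add [tvz] -> 8 lines: ljov umxqm tvz szo ein ugas sbtzm zez
Hunk 3: at line 2 remove [tvz,szo] add [jze] -> 7 lines: ljov umxqm jze ein ugas sbtzm zez
Hunk 4: at line 4 remove [ugas,sbtzm] add [xfkpy] -> 6 lines: ljov umxqm jze ein xfkpy zez
Hunk 5: at line 1 remove [jze,ein] add [vcwk] -> 5 lines: ljov umxqm vcwk xfkpy zez
Final line 5: zez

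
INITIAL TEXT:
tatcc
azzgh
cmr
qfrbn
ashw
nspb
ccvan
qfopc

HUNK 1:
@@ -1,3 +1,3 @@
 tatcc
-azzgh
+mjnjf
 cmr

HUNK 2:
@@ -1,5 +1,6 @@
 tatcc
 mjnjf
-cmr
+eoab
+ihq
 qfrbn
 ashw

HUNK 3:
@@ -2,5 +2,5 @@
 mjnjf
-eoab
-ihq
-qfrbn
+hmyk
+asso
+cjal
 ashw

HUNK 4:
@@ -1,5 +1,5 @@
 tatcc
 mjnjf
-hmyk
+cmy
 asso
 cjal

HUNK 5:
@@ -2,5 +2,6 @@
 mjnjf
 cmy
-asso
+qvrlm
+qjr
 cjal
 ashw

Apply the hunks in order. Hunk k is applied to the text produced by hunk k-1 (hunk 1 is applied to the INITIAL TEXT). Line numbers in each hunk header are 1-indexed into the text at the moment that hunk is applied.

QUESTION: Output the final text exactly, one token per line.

Hunk 1: at line 1 remove [azzgh] add [mjnjf] -> 8 lines: tatcc mjnjf cmr qfrbn ashw nspb ccvan qfopc
Hunk 2: at line 1 remove [cmr] add [eoab,ihq] -> 9 lines: tatcc mjnjf eoab ihq qfrbn ashw nspb ccvan qfopc
Hunk 3: at line 2 remove [eoab,ihq,qfrbn] add [hmyk,asso,cjal] -> 9 lines: tatcc mjnjf hmyk asso cjal ashw nspb ccvan qfopc
Hunk 4: at line 1 remove [hmyk] add [cmy] -> 9 lines: tatcc mjnjf cmy asso cjal ashw nspb ccvan qfopc
Hunk 5: at line 2 remove [asso] add [qvrlm,qjr] -> 10 lines: tatcc mjnjf cmy qvrlm qjr cjal ashw nspb ccvan qfopc

Answer: tatcc
mjnjf
cmy
qvrlm
qjr
cjal
ashw
nspb
ccvan
qfopc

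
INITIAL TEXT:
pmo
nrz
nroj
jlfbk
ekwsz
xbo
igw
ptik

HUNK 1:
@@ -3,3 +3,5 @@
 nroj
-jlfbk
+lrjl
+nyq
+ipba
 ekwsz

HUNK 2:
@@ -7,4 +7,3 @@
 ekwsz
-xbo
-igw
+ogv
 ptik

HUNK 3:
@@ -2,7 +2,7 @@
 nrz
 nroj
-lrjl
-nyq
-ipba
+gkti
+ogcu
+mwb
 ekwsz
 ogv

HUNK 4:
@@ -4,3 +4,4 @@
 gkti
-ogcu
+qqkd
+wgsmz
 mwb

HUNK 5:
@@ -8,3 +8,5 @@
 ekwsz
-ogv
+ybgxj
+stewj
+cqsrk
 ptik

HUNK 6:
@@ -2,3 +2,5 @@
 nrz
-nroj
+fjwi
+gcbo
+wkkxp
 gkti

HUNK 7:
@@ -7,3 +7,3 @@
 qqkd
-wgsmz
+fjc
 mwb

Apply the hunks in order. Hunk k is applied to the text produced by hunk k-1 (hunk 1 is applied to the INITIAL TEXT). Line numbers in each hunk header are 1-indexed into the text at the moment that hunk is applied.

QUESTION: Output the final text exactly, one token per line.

Answer: pmo
nrz
fjwi
gcbo
wkkxp
gkti
qqkd
fjc
mwb
ekwsz
ybgxj
stewj
cqsrk
ptik

Derivation:
Hunk 1: at line 3 remove [jlfbk] add [lrjl,nyq,ipba] -> 10 lines: pmo nrz nroj lrjl nyq ipba ekwsz xbo igw ptik
Hunk 2: at line 7 remove [xbo,igw] add [ogv] -> 9 lines: pmo nrz nroj lrjl nyq ipba ekwsz ogv ptik
Hunk 3: at line 2 remove [lrjl,nyq,ipba] add [gkti,ogcu,mwb] -> 9 lines: pmo nrz nroj gkti ogcu mwb ekwsz ogv ptik
Hunk 4: at line 4 remove [ogcu] add [qqkd,wgsmz] -> 10 lines: pmo nrz nroj gkti qqkd wgsmz mwb ekwsz ogv ptik
Hunk 5: at line 8 remove [ogv] add [ybgxj,stewj,cqsrk] -> 12 lines: pmo nrz nroj gkti qqkd wgsmz mwb ekwsz ybgxj stewj cqsrk ptik
Hunk 6: at line 2 remove [nroj] add [fjwi,gcbo,wkkxp] -> 14 lines: pmo nrz fjwi gcbo wkkxp gkti qqkd wgsmz mwb ekwsz ybgxj stewj cqsrk ptik
Hunk 7: at line 7 remove [wgsmz] add [fjc] -> 14 lines: pmo nrz fjwi gcbo wkkxp gkti qqkd fjc mwb ekwsz ybgxj stewj cqsrk ptik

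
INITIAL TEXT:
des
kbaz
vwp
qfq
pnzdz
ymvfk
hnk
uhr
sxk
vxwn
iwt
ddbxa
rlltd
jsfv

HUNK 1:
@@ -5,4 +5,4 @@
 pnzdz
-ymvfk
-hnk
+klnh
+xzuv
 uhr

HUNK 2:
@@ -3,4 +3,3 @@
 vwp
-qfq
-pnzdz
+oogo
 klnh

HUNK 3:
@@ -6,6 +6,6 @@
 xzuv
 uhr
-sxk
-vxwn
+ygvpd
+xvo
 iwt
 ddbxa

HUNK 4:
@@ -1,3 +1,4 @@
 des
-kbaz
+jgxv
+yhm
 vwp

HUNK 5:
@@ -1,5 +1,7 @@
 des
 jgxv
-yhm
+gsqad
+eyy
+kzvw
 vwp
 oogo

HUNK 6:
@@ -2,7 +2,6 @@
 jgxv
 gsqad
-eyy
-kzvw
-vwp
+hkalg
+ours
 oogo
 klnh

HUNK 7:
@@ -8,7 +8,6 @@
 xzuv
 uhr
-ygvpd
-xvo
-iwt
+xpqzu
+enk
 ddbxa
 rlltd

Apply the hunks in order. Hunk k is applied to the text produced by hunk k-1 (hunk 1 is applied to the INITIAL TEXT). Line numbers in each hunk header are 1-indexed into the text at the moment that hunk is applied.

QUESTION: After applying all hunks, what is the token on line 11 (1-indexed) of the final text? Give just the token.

Answer: enk

Derivation:
Hunk 1: at line 5 remove [ymvfk,hnk] add [klnh,xzuv] -> 14 lines: des kbaz vwp qfq pnzdz klnh xzuv uhr sxk vxwn iwt ddbxa rlltd jsfv
Hunk 2: at line 3 remove [qfq,pnzdz] add [oogo] -> 13 lines: des kbaz vwp oogo klnh xzuv uhr sxk vxwn iwt ddbxa rlltd jsfv
Hunk 3: at line 6 remove [sxk,vxwn] add [ygvpd,xvo] -> 13 lines: des kbaz vwp oogo klnh xzuv uhr ygvpd xvo iwt ddbxa rlltd jsfv
Hunk 4: at line 1 remove [kbaz] add [jgxv,yhm] -> 14 lines: des jgxv yhm vwp oogo klnh xzuv uhr ygvpd xvo iwt ddbxa rlltd jsfv
Hunk 5: at line 1 remove [yhm] add [gsqad,eyy,kzvw] -> 16 lines: des jgxv gsqad eyy kzvw vwp oogo klnh xzuv uhr ygvpd xvo iwt ddbxa rlltd jsfv
Hunk 6: at line 2 remove [eyy,kzvw,vwp] add [hkalg,ours] -> 15 lines: des jgxv gsqad hkalg ours oogo klnh xzuv uhr ygvpd xvo iwt ddbxa rlltd jsfv
Hunk 7: at line 8 remove [ygvpd,xvo,iwt] add [xpqzu,enk] -> 14 lines: des jgxv gsqad hkalg ours oogo klnh xzuv uhr xpqzu enk ddbxa rlltd jsfv
Final line 11: enk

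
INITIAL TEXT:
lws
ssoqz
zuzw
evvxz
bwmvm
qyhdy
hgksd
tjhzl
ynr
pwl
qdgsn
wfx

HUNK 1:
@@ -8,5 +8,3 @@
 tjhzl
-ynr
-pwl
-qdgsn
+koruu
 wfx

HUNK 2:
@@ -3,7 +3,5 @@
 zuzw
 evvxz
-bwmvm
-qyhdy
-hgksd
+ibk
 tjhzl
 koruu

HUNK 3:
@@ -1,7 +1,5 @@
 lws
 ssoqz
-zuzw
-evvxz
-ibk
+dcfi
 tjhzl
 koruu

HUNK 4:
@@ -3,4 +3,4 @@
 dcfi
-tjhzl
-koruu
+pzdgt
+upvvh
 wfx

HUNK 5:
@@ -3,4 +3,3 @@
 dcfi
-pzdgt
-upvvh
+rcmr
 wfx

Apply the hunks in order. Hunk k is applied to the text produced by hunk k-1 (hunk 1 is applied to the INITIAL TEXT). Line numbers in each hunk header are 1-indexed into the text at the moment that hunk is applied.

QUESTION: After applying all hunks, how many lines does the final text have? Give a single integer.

Hunk 1: at line 8 remove [ynr,pwl,qdgsn] add [koruu] -> 10 lines: lws ssoqz zuzw evvxz bwmvm qyhdy hgksd tjhzl koruu wfx
Hunk 2: at line 3 remove [bwmvm,qyhdy,hgksd] add [ibk] -> 8 lines: lws ssoqz zuzw evvxz ibk tjhzl koruu wfx
Hunk 3: at line 1 remove [zuzw,evvxz,ibk] add [dcfi] -> 6 lines: lws ssoqz dcfi tjhzl koruu wfx
Hunk 4: at line 3 remove [tjhzl,koruu] add [pzdgt,upvvh] -> 6 lines: lws ssoqz dcfi pzdgt upvvh wfx
Hunk 5: at line 3 remove [pzdgt,upvvh] add [rcmr] -> 5 lines: lws ssoqz dcfi rcmr wfx
Final line count: 5

Answer: 5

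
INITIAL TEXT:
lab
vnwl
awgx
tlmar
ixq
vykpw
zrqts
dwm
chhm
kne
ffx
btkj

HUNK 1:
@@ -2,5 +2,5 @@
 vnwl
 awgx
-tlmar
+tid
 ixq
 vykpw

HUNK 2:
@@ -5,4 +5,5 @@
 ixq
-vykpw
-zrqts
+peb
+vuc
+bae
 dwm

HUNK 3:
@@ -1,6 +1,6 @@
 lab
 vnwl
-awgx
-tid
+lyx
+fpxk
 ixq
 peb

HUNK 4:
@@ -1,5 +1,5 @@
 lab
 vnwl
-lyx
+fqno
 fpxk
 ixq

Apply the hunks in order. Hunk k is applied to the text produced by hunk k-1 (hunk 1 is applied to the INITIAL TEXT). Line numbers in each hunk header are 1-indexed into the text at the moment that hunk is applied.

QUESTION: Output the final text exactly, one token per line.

Hunk 1: at line 2 remove [tlmar] add [tid] -> 12 lines: lab vnwl awgx tid ixq vykpw zrqts dwm chhm kne ffx btkj
Hunk 2: at line 5 remove [vykpw,zrqts] add [peb,vuc,bae] -> 13 lines: lab vnwl awgx tid ixq peb vuc bae dwm chhm kne ffx btkj
Hunk 3: at line 1 remove [awgx,tid] add [lyx,fpxk] -> 13 lines: lab vnwl lyx fpxk ixq peb vuc bae dwm chhm kne ffx btkj
Hunk 4: at line 1 remove [lyx] add [fqno] -> 13 lines: lab vnwl fqno fpxk ixq peb vuc bae dwm chhm kne ffx btkj

Answer: lab
vnwl
fqno
fpxk
ixq
peb
vuc
bae
dwm
chhm
kne
ffx
btkj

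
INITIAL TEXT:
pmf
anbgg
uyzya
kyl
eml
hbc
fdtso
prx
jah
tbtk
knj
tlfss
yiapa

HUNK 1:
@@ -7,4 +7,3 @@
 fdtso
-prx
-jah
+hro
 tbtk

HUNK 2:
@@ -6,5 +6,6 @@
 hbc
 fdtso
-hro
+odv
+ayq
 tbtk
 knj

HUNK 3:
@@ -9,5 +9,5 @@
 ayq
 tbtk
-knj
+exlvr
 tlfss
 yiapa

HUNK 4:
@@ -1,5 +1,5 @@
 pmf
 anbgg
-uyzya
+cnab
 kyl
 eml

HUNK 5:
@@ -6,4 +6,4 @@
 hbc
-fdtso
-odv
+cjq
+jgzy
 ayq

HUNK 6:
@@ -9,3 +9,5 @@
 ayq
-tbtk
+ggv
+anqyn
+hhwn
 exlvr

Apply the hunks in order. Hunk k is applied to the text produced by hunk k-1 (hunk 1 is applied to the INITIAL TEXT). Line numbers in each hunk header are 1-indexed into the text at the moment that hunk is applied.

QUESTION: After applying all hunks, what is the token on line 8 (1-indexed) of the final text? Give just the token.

Answer: jgzy

Derivation:
Hunk 1: at line 7 remove [prx,jah] add [hro] -> 12 lines: pmf anbgg uyzya kyl eml hbc fdtso hro tbtk knj tlfss yiapa
Hunk 2: at line 6 remove [hro] add [odv,ayq] -> 13 lines: pmf anbgg uyzya kyl eml hbc fdtso odv ayq tbtk knj tlfss yiapa
Hunk 3: at line 9 remove [knj] add [exlvr] -> 13 lines: pmf anbgg uyzya kyl eml hbc fdtso odv ayq tbtk exlvr tlfss yiapa
Hunk 4: at line 1 remove [uyzya] add [cnab] -> 13 lines: pmf anbgg cnab kyl eml hbc fdtso odv ayq tbtk exlvr tlfss yiapa
Hunk 5: at line 6 remove [fdtso,odv] add [cjq,jgzy] -> 13 lines: pmf anbgg cnab kyl eml hbc cjq jgzy ayq tbtk exlvr tlfss yiapa
Hunk 6: at line 9 remove [tbtk] add [ggv,anqyn,hhwn] -> 15 lines: pmf anbgg cnab kyl eml hbc cjq jgzy ayq ggv anqyn hhwn exlvr tlfss yiapa
Final line 8: jgzy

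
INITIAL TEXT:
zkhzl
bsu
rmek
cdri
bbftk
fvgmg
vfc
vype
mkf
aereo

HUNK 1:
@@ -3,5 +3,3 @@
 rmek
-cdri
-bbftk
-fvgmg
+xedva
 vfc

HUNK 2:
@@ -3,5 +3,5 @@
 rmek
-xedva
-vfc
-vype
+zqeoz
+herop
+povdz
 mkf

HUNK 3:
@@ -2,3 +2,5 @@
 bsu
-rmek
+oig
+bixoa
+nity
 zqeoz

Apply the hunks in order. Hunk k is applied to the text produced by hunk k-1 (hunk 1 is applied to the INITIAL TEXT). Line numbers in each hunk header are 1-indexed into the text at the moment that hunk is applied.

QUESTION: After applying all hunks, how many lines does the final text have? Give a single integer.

Hunk 1: at line 3 remove [cdri,bbftk,fvgmg] add [xedva] -> 8 lines: zkhzl bsu rmek xedva vfc vype mkf aereo
Hunk 2: at line 3 remove [xedva,vfc,vype] add [zqeoz,herop,povdz] -> 8 lines: zkhzl bsu rmek zqeoz herop povdz mkf aereo
Hunk 3: at line 2 remove [rmek] add [oig,bixoa,nity] -> 10 lines: zkhzl bsu oig bixoa nity zqeoz herop povdz mkf aereo
Final line count: 10

Answer: 10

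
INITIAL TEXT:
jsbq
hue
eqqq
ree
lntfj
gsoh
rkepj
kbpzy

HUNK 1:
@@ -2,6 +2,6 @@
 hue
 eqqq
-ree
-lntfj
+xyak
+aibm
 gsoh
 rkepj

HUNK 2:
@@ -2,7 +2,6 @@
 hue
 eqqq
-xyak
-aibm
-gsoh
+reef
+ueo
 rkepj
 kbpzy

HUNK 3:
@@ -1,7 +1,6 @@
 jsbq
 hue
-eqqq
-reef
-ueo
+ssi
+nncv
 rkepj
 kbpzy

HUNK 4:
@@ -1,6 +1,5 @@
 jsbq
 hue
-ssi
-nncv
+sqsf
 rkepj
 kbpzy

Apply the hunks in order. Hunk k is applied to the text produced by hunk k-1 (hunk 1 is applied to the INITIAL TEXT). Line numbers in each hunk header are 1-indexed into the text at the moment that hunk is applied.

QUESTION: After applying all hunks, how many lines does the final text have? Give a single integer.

Answer: 5

Derivation:
Hunk 1: at line 2 remove [ree,lntfj] add [xyak,aibm] -> 8 lines: jsbq hue eqqq xyak aibm gsoh rkepj kbpzy
Hunk 2: at line 2 remove [xyak,aibm,gsoh] add [reef,ueo] -> 7 lines: jsbq hue eqqq reef ueo rkepj kbpzy
Hunk 3: at line 1 remove [eqqq,reef,ueo] add [ssi,nncv] -> 6 lines: jsbq hue ssi nncv rkepj kbpzy
Hunk 4: at line 1 remove [ssi,nncv] add [sqsf] -> 5 lines: jsbq hue sqsf rkepj kbpzy
Final line count: 5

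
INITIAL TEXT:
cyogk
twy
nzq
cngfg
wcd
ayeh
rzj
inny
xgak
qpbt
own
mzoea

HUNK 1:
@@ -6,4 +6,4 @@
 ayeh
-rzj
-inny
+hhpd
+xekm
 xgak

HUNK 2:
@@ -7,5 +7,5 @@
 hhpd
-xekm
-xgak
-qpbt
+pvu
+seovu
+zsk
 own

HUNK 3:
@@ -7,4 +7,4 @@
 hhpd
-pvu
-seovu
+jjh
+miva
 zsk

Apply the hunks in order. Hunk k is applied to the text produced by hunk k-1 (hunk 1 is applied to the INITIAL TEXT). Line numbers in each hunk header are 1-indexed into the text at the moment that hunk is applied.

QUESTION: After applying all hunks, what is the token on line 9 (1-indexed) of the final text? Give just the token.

Hunk 1: at line 6 remove [rzj,inny] add [hhpd,xekm] -> 12 lines: cyogk twy nzq cngfg wcd ayeh hhpd xekm xgak qpbt own mzoea
Hunk 2: at line 7 remove [xekm,xgak,qpbt] add [pvu,seovu,zsk] -> 12 lines: cyogk twy nzq cngfg wcd ayeh hhpd pvu seovu zsk own mzoea
Hunk 3: at line 7 remove [pvu,seovu] add [jjh,miva] -> 12 lines: cyogk twy nzq cngfg wcd ayeh hhpd jjh miva zsk own mzoea
Final line 9: miva

Answer: miva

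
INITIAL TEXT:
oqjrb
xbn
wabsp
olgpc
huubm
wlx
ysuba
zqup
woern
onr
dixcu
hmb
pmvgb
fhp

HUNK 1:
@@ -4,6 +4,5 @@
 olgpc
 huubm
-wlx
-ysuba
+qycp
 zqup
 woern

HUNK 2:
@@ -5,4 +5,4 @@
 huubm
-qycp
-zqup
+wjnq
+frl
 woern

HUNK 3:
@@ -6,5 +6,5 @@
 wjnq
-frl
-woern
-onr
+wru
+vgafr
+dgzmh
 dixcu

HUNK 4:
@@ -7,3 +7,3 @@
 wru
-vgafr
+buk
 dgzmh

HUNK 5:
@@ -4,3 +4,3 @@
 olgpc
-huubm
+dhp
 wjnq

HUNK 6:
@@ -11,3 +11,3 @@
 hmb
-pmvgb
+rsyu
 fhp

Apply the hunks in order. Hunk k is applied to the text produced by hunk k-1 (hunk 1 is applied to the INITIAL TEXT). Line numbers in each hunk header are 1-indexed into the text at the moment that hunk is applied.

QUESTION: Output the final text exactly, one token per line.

Answer: oqjrb
xbn
wabsp
olgpc
dhp
wjnq
wru
buk
dgzmh
dixcu
hmb
rsyu
fhp

Derivation:
Hunk 1: at line 4 remove [wlx,ysuba] add [qycp] -> 13 lines: oqjrb xbn wabsp olgpc huubm qycp zqup woern onr dixcu hmb pmvgb fhp
Hunk 2: at line 5 remove [qycp,zqup] add [wjnq,frl] -> 13 lines: oqjrb xbn wabsp olgpc huubm wjnq frl woern onr dixcu hmb pmvgb fhp
Hunk 3: at line 6 remove [frl,woern,onr] add [wru,vgafr,dgzmh] -> 13 lines: oqjrb xbn wabsp olgpc huubm wjnq wru vgafr dgzmh dixcu hmb pmvgb fhp
Hunk 4: at line 7 remove [vgafr] add [buk] -> 13 lines: oqjrb xbn wabsp olgpc huubm wjnq wru buk dgzmh dixcu hmb pmvgb fhp
Hunk 5: at line 4 remove [huubm] add [dhp] -> 13 lines: oqjrb xbn wabsp olgpc dhp wjnq wru buk dgzmh dixcu hmb pmvgb fhp
Hunk 6: at line 11 remove [pmvgb] add [rsyu] -> 13 lines: oqjrb xbn wabsp olgpc dhp wjnq wru buk dgzmh dixcu hmb rsyu fhp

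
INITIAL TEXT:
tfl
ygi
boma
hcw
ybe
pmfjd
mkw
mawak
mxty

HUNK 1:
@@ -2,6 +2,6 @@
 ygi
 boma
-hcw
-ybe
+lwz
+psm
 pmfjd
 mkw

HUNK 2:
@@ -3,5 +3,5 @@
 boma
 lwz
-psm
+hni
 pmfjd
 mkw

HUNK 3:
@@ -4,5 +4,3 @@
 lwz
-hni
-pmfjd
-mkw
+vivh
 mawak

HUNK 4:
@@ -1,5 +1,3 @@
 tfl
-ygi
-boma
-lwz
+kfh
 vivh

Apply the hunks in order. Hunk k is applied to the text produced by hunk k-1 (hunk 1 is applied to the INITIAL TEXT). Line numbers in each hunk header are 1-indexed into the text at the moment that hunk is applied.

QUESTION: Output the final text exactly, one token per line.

Hunk 1: at line 2 remove [hcw,ybe] add [lwz,psm] -> 9 lines: tfl ygi boma lwz psm pmfjd mkw mawak mxty
Hunk 2: at line 3 remove [psm] add [hni] -> 9 lines: tfl ygi boma lwz hni pmfjd mkw mawak mxty
Hunk 3: at line 4 remove [hni,pmfjd,mkw] add [vivh] -> 7 lines: tfl ygi boma lwz vivh mawak mxty
Hunk 4: at line 1 remove [ygi,boma,lwz] add [kfh] -> 5 lines: tfl kfh vivh mawak mxty

Answer: tfl
kfh
vivh
mawak
mxty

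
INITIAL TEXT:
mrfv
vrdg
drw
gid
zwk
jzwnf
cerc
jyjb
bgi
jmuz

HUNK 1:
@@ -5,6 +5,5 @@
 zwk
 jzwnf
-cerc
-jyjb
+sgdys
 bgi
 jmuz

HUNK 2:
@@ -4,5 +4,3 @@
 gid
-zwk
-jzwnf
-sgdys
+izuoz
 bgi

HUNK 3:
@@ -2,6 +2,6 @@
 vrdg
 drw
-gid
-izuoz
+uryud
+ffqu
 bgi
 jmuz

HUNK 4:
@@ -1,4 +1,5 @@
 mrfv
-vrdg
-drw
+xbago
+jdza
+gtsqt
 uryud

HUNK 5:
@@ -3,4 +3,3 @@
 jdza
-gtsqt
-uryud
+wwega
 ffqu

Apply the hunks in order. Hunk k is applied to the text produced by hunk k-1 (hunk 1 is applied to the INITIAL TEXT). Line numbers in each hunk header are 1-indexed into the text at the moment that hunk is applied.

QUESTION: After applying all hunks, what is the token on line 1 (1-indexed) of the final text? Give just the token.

Answer: mrfv

Derivation:
Hunk 1: at line 5 remove [cerc,jyjb] add [sgdys] -> 9 lines: mrfv vrdg drw gid zwk jzwnf sgdys bgi jmuz
Hunk 2: at line 4 remove [zwk,jzwnf,sgdys] add [izuoz] -> 7 lines: mrfv vrdg drw gid izuoz bgi jmuz
Hunk 3: at line 2 remove [gid,izuoz] add [uryud,ffqu] -> 7 lines: mrfv vrdg drw uryud ffqu bgi jmuz
Hunk 4: at line 1 remove [vrdg,drw] add [xbago,jdza,gtsqt] -> 8 lines: mrfv xbago jdza gtsqt uryud ffqu bgi jmuz
Hunk 5: at line 3 remove [gtsqt,uryud] add [wwega] -> 7 lines: mrfv xbago jdza wwega ffqu bgi jmuz
Final line 1: mrfv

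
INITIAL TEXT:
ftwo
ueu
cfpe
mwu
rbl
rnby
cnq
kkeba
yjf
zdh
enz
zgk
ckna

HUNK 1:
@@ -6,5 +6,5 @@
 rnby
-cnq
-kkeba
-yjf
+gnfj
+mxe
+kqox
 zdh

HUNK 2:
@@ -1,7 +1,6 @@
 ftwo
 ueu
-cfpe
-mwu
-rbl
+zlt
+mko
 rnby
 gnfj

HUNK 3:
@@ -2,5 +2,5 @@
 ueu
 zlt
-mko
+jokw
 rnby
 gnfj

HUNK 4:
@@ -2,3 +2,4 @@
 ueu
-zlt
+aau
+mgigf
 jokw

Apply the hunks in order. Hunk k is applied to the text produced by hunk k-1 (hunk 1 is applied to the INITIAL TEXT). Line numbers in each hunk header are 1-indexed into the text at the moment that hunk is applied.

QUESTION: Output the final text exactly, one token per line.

Hunk 1: at line 6 remove [cnq,kkeba,yjf] add [gnfj,mxe,kqox] -> 13 lines: ftwo ueu cfpe mwu rbl rnby gnfj mxe kqox zdh enz zgk ckna
Hunk 2: at line 1 remove [cfpe,mwu,rbl] add [zlt,mko] -> 12 lines: ftwo ueu zlt mko rnby gnfj mxe kqox zdh enz zgk ckna
Hunk 3: at line 2 remove [mko] add [jokw] -> 12 lines: ftwo ueu zlt jokw rnby gnfj mxe kqox zdh enz zgk ckna
Hunk 4: at line 2 remove [zlt] add [aau,mgigf] -> 13 lines: ftwo ueu aau mgigf jokw rnby gnfj mxe kqox zdh enz zgk ckna

Answer: ftwo
ueu
aau
mgigf
jokw
rnby
gnfj
mxe
kqox
zdh
enz
zgk
ckna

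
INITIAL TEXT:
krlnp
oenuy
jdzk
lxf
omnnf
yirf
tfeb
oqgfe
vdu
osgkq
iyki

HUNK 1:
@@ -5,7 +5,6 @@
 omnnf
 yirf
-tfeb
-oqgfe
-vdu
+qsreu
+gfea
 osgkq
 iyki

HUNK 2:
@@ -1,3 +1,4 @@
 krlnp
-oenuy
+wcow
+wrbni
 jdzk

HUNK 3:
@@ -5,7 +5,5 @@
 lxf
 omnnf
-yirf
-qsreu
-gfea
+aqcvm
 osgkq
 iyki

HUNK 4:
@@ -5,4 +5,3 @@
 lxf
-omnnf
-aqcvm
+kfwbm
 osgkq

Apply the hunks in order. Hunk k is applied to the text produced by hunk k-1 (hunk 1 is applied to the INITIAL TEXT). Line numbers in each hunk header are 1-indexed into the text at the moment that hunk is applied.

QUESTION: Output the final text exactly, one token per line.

Hunk 1: at line 5 remove [tfeb,oqgfe,vdu] add [qsreu,gfea] -> 10 lines: krlnp oenuy jdzk lxf omnnf yirf qsreu gfea osgkq iyki
Hunk 2: at line 1 remove [oenuy] add [wcow,wrbni] -> 11 lines: krlnp wcow wrbni jdzk lxf omnnf yirf qsreu gfea osgkq iyki
Hunk 3: at line 5 remove [yirf,qsreu,gfea] add [aqcvm] -> 9 lines: krlnp wcow wrbni jdzk lxf omnnf aqcvm osgkq iyki
Hunk 4: at line 5 remove [omnnf,aqcvm] add [kfwbm] -> 8 lines: krlnp wcow wrbni jdzk lxf kfwbm osgkq iyki

Answer: krlnp
wcow
wrbni
jdzk
lxf
kfwbm
osgkq
iyki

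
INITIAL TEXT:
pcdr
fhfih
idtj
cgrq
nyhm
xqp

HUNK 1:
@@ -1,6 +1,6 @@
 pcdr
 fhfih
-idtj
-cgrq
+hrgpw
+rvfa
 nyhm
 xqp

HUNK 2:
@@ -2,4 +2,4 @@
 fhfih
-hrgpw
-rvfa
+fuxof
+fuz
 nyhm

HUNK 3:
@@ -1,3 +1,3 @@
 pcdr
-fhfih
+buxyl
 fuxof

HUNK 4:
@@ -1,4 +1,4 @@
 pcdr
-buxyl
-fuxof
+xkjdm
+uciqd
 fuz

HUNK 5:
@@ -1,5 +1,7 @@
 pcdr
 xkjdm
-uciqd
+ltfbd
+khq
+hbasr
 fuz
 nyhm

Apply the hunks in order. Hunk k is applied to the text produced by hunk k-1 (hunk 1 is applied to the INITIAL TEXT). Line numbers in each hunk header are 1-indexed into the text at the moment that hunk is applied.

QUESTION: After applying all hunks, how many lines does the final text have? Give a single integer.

Answer: 8

Derivation:
Hunk 1: at line 1 remove [idtj,cgrq] add [hrgpw,rvfa] -> 6 lines: pcdr fhfih hrgpw rvfa nyhm xqp
Hunk 2: at line 2 remove [hrgpw,rvfa] add [fuxof,fuz] -> 6 lines: pcdr fhfih fuxof fuz nyhm xqp
Hunk 3: at line 1 remove [fhfih] add [buxyl] -> 6 lines: pcdr buxyl fuxof fuz nyhm xqp
Hunk 4: at line 1 remove [buxyl,fuxof] add [xkjdm,uciqd] -> 6 lines: pcdr xkjdm uciqd fuz nyhm xqp
Hunk 5: at line 1 remove [uciqd] add [ltfbd,khq,hbasr] -> 8 lines: pcdr xkjdm ltfbd khq hbasr fuz nyhm xqp
Final line count: 8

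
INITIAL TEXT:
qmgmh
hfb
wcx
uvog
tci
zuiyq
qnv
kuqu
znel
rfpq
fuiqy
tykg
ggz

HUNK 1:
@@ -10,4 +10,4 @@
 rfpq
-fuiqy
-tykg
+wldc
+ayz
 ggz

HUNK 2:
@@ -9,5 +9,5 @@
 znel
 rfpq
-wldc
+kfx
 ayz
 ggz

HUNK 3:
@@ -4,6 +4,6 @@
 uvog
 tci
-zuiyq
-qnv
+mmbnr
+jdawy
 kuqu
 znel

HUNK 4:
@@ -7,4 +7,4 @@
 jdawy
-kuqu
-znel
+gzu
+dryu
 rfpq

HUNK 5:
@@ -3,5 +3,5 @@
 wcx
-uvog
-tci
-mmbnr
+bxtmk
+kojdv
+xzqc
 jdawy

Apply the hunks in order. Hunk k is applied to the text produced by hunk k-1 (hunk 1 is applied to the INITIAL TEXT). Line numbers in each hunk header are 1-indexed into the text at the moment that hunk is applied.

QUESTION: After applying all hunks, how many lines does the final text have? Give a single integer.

Answer: 13

Derivation:
Hunk 1: at line 10 remove [fuiqy,tykg] add [wldc,ayz] -> 13 lines: qmgmh hfb wcx uvog tci zuiyq qnv kuqu znel rfpq wldc ayz ggz
Hunk 2: at line 9 remove [wldc] add [kfx] -> 13 lines: qmgmh hfb wcx uvog tci zuiyq qnv kuqu znel rfpq kfx ayz ggz
Hunk 3: at line 4 remove [zuiyq,qnv] add [mmbnr,jdawy] -> 13 lines: qmgmh hfb wcx uvog tci mmbnr jdawy kuqu znel rfpq kfx ayz ggz
Hunk 4: at line 7 remove [kuqu,znel] add [gzu,dryu] -> 13 lines: qmgmh hfb wcx uvog tci mmbnr jdawy gzu dryu rfpq kfx ayz ggz
Hunk 5: at line 3 remove [uvog,tci,mmbnr] add [bxtmk,kojdv,xzqc] -> 13 lines: qmgmh hfb wcx bxtmk kojdv xzqc jdawy gzu dryu rfpq kfx ayz ggz
Final line count: 13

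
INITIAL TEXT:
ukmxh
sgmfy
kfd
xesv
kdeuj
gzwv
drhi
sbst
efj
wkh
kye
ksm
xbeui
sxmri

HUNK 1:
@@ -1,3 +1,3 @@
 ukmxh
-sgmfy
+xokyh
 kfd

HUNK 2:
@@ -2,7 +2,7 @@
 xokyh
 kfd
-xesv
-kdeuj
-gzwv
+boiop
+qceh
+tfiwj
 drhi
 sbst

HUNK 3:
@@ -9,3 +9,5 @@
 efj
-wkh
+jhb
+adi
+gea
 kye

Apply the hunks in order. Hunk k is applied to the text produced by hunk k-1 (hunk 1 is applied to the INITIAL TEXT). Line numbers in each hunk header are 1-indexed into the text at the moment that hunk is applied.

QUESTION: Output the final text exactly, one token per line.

Hunk 1: at line 1 remove [sgmfy] add [xokyh] -> 14 lines: ukmxh xokyh kfd xesv kdeuj gzwv drhi sbst efj wkh kye ksm xbeui sxmri
Hunk 2: at line 2 remove [xesv,kdeuj,gzwv] add [boiop,qceh,tfiwj] -> 14 lines: ukmxh xokyh kfd boiop qceh tfiwj drhi sbst efj wkh kye ksm xbeui sxmri
Hunk 3: at line 9 remove [wkh] add [jhb,adi,gea] -> 16 lines: ukmxh xokyh kfd boiop qceh tfiwj drhi sbst efj jhb adi gea kye ksm xbeui sxmri

Answer: ukmxh
xokyh
kfd
boiop
qceh
tfiwj
drhi
sbst
efj
jhb
adi
gea
kye
ksm
xbeui
sxmri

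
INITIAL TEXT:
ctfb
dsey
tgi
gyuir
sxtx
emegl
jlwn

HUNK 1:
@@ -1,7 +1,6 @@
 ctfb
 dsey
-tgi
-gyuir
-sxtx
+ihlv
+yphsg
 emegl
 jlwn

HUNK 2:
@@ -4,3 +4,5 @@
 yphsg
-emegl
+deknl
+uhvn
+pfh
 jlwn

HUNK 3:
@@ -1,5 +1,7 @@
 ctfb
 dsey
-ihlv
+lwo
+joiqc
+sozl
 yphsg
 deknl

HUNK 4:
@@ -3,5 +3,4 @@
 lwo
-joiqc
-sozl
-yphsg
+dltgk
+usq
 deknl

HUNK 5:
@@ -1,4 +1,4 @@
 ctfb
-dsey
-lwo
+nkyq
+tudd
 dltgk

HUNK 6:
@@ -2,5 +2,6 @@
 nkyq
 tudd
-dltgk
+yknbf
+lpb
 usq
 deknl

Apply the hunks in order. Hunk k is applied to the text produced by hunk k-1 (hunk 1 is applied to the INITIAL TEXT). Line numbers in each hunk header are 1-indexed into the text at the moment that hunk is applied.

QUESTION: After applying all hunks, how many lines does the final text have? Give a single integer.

Hunk 1: at line 1 remove [tgi,gyuir,sxtx] add [ihlv,yphsg] -> 6 lines: ctfb dsey ihlv yphsg emegl jlwn
Hunk 2: at line 4 remove [emegl] add [deknl,uhvn,pfh] -> 8 lines: ctfb dsey ihlv yphsg deknl uhvn pfh jlwn
Hunk 3: at line 1 remove [ihlv] add [lwo,joiqc,sozl] -> 10 lines: ctfb dsey lwo joiqc sozl yphsg deknl uhvn pfh jlwn
Hunk 4: at line 3 remove [joiqc,sozl,yphsg] add [dltgk,usq] -> 9 lines: ctfb dsey lwo dltgk usq deknl uhvn pfh jlwn
Hunk 5: at line 1 remove [dsey,lwo] add [nkyq,tudd] -> 9 lines: ctfb nkyq tudd dltgk usq deknl uhvn pfh jlwn
Hunk 6: at line 2 remove [dltgk] add [yknbf,lpb] -> 10 lines: ctfb nkyq tudd yknbf lpb usq deknl uhvn pfh jlwn
Final line count: 10

Answer: 10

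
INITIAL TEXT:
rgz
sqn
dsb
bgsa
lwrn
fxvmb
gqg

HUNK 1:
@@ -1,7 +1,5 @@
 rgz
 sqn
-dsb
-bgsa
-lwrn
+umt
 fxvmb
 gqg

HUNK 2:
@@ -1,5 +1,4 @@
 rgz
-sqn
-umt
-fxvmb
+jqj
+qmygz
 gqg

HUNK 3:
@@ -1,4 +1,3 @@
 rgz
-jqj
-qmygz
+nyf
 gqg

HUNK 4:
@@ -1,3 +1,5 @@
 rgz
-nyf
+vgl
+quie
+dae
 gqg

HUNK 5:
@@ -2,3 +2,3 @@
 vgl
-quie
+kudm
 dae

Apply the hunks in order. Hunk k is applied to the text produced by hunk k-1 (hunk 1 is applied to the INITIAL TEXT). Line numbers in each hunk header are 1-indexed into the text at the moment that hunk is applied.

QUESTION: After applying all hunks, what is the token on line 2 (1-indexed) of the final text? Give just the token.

Answer: vgl

Derivation:
Hunk 1: at line 1 remove [dsb,bgsa,lwrn] add [umt] -> 5 lines: rgz sqn umt fxvmb gqg
Hunk 2: at line 1 remove [sqn,umt,fxvmb] add [jqj,qmygz] -> 4 lines: rgz jqj qmygz gqg
Hunk 3: at line 1 remove [jqj,qmygz] add [nyf] -> 3 lines: rgz nyf gqg
Hunk 4: at line 1 remove [nyf] add [vgl,quie,dae] -> 5 lines: rgz vgl quie dae gqg
Hunk 5: at line 2 remove [quie] add [kudm] -> 5 lines: rgz vgl kudm dae gqg
Final line 2: vgl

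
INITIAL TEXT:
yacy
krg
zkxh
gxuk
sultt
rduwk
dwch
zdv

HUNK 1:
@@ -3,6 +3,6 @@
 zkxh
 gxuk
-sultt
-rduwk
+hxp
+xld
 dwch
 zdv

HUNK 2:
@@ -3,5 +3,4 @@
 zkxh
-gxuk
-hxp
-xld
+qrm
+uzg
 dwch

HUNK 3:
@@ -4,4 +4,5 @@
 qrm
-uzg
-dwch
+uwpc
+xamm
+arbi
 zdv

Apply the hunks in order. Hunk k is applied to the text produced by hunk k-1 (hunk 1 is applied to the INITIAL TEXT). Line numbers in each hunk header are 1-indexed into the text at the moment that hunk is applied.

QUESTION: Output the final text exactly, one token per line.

Hunk 1: at line 3 remove [sultt,rduwk] add [hxp,xld] -> 8 lines: yacy krg zkxh gxuk hxp xld dwch zdv
Hunk 2: at line 3 remove [gxuk,hxp,xld] add [qrm,uzg] -> 7 lines: yacy krg zkxh qrm uzg dwch zdv
Hunk 3: at line 4 remove [uzg,dwch] add [uwpc,xamm,arbi] -> 8 lines: yacy krg zkxh qrm uwpc xamm arbi zdv

Answer: yacy
krg
zkxh
qrm
uwpc
xamm
arbi
zdv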